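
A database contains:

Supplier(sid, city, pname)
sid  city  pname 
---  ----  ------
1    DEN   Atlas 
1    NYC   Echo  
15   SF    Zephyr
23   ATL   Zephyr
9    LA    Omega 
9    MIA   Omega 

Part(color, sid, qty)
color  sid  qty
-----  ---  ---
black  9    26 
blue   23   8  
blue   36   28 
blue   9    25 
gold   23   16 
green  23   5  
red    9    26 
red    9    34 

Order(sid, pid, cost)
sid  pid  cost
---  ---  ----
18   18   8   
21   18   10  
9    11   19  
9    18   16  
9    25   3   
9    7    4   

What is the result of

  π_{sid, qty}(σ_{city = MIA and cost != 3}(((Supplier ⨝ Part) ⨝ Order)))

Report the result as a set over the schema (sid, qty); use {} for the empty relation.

{(9, 25), (9, 26), (9, 34)}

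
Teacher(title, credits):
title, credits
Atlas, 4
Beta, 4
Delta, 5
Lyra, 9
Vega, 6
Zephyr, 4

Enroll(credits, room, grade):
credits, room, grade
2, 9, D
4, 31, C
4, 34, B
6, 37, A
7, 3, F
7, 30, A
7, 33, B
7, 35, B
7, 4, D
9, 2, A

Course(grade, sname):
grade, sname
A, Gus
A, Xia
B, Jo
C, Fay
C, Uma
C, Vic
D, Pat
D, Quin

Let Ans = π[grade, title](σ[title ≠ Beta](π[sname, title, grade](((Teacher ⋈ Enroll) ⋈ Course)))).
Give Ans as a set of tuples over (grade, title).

Teacher ⋈ Enroll (natural join on credits): {(Atlas, 4, 31, C), (Atlas, 4, 34, B), (Beta, 4, 31, C), (Beta, 4, 34, B), (Lyra, 9, 2, A), (Vega, 6, 37, A), (Zephyr, 4, 31, C), (Zephyr, 4, 34, B)}
(Teacher ⋈ Enroll) ⋈ Course (natural join on grade): {(Atlas, 4, 31, C, Fay), (Atlas, 4, 31, C, Uma), (Atlas, 4, 31, C, Vic), (Atlas, 4, 34, B, Jo), (Beta, 4, 31, C, Fay), (Beta, 4, 31, C, Uma), (Beta, 4, 31, C, Vic), (Beta, 4, 34, B, Jo), (Lyra, 9, 2, A, Gus), (Lyra, 9, 2, A, Xia), (Vega, 6, 37, A, Gus), (Vega, 6, 37, A, Xia), (Zephyr, 4, 31, C, Fay), (Zephyr, 4, 31, C, Uma), (Zephyr, 4, 31, C, Vic), (Zephyr, 4, 34, B, Jo)}
π[sname, title, grade]: project onto (sname, title, grade) → {(Fay, Atlas, C), (Fay, Beta, C), (Fay, Zephyr, C), (Gus, Lyra, A), (Gus, Vega, A), (Jo, Atlas, B), (Jo, Beta, B), (Jo, Zephyr, B), (Uma, Atlas, C), (Uma, Beta, C), (Uma, Zephyr, C), (Vic, Atlas, C), (Vic, Beta, C), (Vic, Zephyr, C), (Xia, Lyra, A), (Xia, Vega, A)}
Filtering on title ≠ Beta leaves {(Fay, Atlas, C), (Fay, Zephyr, C), (Gus, Lyra, A), (Gus, Vega, A), (Jo, Atlas, B), (Jo, Zephyr, B), (Uma, Atlas, C), (Uma, Zephyr, C), (Vic, Atlas, C), (Vic, Zephyr, C), (Xia, Lyra, A), (Xia, Vega, A)}.
π[grade, title]: project onto (grade, title) (6 duplicate(s) eliminated) → {(A, Lyra), (A, Vega), (B, Atlas), (B, Zephyr), (C, Atlas), (C, Zephyr)}

{(A, Lyra), (A, Vega), (B, Atlas), (B, Zephyr), (C, Atlas), (C, Zephyr)}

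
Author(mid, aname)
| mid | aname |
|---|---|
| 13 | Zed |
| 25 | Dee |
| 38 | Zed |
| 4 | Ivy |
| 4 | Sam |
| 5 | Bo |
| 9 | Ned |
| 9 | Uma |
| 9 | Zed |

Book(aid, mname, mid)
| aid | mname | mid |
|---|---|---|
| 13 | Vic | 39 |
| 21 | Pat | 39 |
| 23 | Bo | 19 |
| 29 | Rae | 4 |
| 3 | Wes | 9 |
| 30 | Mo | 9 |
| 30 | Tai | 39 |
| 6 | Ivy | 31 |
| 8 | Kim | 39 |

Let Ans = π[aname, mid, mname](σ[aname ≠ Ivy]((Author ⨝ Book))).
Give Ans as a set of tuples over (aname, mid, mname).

{(Ned, 9, Mo), (Ned, 9, Wes), (Sam, 4, Rae), (Uma, 9, Mo), (Uma, 9, Wes), (Zed, 9, Mo), (Zed, 9, Wes)}

Joining Author and Book on mid yields {(4, Ivy, 29, Rae), (4, Sam, 29, Rae), (9, Ned, 3, Wes), (9, Ned, 30, Mo), (9, Uma, 3, Wes), (9, Uma, 30, Mo), (9, Zed, 3, Wes), (9, Zed, 30, Mo)}.
Apply σ_{aname ≠ Ivy}; surviving tuples: {(4, Sam, 29, Rae), (9, Ned, 3, Wes), (9, Ned, 30, Mo), (9, Uma, 3, Wes), (9, Uma, 30, Mo), (9, Zed, 3, Wes), (9, Zed, 30, Mo)}
π_{aname, mid, mname} gives {(Ned, 9, Mo), (Ned, 9, Wes), (Sam, 4, Rae), (Uma, 9, Mo), (Uma, 9, Wes), (Zed, 9, Mo), (Zed, 9, Wes)}.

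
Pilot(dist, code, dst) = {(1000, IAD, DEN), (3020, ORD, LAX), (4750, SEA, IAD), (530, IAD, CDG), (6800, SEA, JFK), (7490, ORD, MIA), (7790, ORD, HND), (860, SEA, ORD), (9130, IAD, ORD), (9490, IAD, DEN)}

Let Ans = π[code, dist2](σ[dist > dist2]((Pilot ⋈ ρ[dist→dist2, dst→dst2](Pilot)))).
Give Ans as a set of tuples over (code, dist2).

{(IAD, 1000), (IAD, 530), (IAD, 9130), (ORD, 3020), (ORD, 7490), (SEA, 4750), (SEA, 860)}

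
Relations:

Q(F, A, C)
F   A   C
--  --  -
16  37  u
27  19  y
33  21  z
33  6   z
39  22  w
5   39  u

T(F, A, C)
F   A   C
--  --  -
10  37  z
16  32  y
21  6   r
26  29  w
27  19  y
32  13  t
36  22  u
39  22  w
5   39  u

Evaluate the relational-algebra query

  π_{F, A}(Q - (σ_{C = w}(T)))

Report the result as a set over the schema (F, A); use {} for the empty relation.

Filtering on C = w leaves {(26, 29, w), (39, 22, w)}.
Set difference of the two operands is {(16, 37, u), (27, 19, y), (33, 21, z), (33, 6, z), (5, 39, u)}.
π[F, A]: project onto (F, A) → {(16, 37), (27, 19), (33, 21), (33, 6), (5, 39)}

{(16, 37), (27, 19), (33, 21), (33, 6), (5, 39)}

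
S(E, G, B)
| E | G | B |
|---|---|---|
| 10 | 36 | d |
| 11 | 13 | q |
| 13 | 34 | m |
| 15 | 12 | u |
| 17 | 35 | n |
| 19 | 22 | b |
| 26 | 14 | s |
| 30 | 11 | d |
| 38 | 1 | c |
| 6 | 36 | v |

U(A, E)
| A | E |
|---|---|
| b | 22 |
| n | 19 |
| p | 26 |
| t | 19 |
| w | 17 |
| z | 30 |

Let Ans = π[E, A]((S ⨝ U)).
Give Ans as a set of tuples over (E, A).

Natural join on E: {(17, 35, n, w), (19, 22, b, n), (19, 22, b, t), (26, 14, s, p), (30, 11, d, z)}
π[E, A]: project onto (E, A) → {(17, w), (19, n), (19, t), (26, p), (30, z)}

{(17, w), (19, n), (19, t), (26, p), (30, z)}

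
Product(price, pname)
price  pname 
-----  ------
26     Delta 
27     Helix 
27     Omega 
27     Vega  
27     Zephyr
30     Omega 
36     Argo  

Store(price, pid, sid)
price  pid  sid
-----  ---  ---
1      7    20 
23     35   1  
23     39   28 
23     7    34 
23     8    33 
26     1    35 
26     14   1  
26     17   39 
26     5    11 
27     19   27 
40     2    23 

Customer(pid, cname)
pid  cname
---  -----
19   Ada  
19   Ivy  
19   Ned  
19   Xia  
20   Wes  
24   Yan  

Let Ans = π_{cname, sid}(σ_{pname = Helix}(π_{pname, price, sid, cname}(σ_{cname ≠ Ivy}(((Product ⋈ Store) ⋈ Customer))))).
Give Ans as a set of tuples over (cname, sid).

Product ⋈ Store (natural join on price): {(26, Delta, 1, 35), (26, Delta, 14, 1), (26, Delta, 17, 39), (26, Delta, 5, 11), (27, Helix, 19, 27), (27, Omega, 19, 27), (27, Vega, 19, 27), (27, Zephyr, 19, 27)}
(Product ⋈ Store) ⋈ Customer (natural join on pid): {(27, Helix, 19, 27, Ada), (27, Helix, 19, 27, Ivy), (27, Helix, 19, 27, Ned), (27, Helix, 19, 27, Xia), (27, Omega, 19, 27, Ada), (27, Omega, 19, 27, Ivy), (27, Omega, 19, 27, Ned), (27, Omega, 19, 27, Xia), (27, Vega, 19, 27, Ada), (27, Vega, 19, 27, Ivy), (27, Vega, 19, 27, Ned), (27, Vega, 19, 27, Xia), (27, Zephyr, 19, 27, Ada), (27, Zephyr, 19, 27, Ivy), (27, Zephyr, 19, 27, Ned), (27, Zephyr, 19, 27, Xia)}
Selection cname ≠ Ivy: {(27, Helix, 19, 27, Ada), (27, Helix, 19, 27, Ned), (27, Helix, 19, 27, Xia), (27, Omega, 19, 27, Ada), (27, Omega, 19, 27, Ned), (27, Omega, 19, 27, Xia), (27, Vega, 19, 27, Ada), (27, Vega, 19, 27, Ned), (27, Vega, 19, 27, Xia), (27, Zephyr, 19, 27, Ada), (27, Zephyr, 19, 27, Ned), (27, Zephyr, 19, 27, Xia)}
Keep only column(s) pname, price, sid, cname: {(Helix, 27, 27, Ada), (Helix, 27, 27, Ned), (Helix, 27, 27, Xia), (Omega, 27, 27, Ada), (Omega, 27, 27, Ned), (Omega, 27, 27, Xia), (Vega, 27, 27, Ada), (Vega, 27, 27, Ned), (Vega, 27, 27, Xia), (Zephyr, 27, 27, Ada), (Zephyr, 27, 27, Ned), (Zephyr, 27, 27, Xia)}
Selection pname = Helix: {(Helix, 27, 27, Ada), (Helix, 27, 27, Ned), (Helix, 27, 27, Xia)}
Keep only column(s) cname, sid: {(Ada, 27), (Ned, 27), (Xia, 27)}

{(Ada, 27), (Ned, 27), (Xia, 27)}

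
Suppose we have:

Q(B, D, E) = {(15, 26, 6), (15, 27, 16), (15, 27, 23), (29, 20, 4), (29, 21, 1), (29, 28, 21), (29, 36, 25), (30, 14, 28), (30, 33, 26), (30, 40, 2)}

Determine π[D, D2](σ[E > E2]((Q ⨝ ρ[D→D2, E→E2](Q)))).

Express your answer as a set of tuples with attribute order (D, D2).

ρ[D→D2, E→E2]: schema becomes (B, D2, E2); tuples unchanged.
Natural join on B: {(15, 26, 6, 26, 6), (15, 26, 6, 27, 16), (15, 26, 6, 27, 23), (15, 27, 16, 26, 6), (15, 27, 16, 27, 16), (15, 27, 16, 27, 23), (15, 27, 23, 26, 6), (15, 27, 23, 27, 16), (15, 27, 23, 27, 23), (29, 20, 4, 20, 4), (29, 20, 4, 21, 1), (29, 20, 4, 28, 21), (29, 20, 4, 36, 25), (29, 21, 1, 20, 4), (29, 21, 1, 21, 1), (29, 21, 1, 28, 21), (29, 21, 1, 36, 25), (29, 28, 21, 20, 4), (29, 28, 21, 21, 1), (29, 28, 21, 28, 21), (29, 28, 21, 36, 25), (29, 36, 25, 20, 4), (29, 36, 25, 21, 1), (29, 36, 25, 28, 21), (29, 36, 25, 36, 25), (30, 14, 28, 14, 28), (30, 14, 28, 33, 26), (30, 14, 28, 40, 2), (30, 33, 26, 14, 28), (30, 33, 26, 33, 26), (30, 33, 26, 40, 2), (30, 40, 2, 14, 28), (30, 40, 2, 33, 26), (30, 40, 2, 40, 2)}
Filtering on E > E2 leaves {(15, 27, 16, 26, 6), (15, 27, 23, 26, 6), (15, 27, 23, 27, 16), (29, 20, 4, 21, 1), (29, 28, 21, 20, 4), (29, 28, 21, 21, 1), (29, 36, 25, 20, 4), (29, 36, 25, 21, 1), (29, 36, 25, 28, 21), (30, 14, 28, 33, 26), (30, 14, 28, 40, 2), (30, 33, 26, 40, 2)}.
Projecting to D, D2 (1 duplicate(s) eliminated): {(14, 33), (14, 40), (20, 21), (27, 26), (27, 27), (28, 20), (28, 21), (33, 40), (36, 20), (36, 21), (36, 28)}

{(14, 33), (14, 40), (20, 21), (27, 26), (27, 27), (28, 20), (28, 21), (33, 40), (36, 20), (36, 21), (36, 28)}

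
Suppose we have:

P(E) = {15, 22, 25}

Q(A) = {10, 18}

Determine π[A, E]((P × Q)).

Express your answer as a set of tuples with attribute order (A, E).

P × Q: Cartesian product, 3·2 = 6 tuples over (E, A).
Keep only column(s) A, E: {(10, 15), (10, 22), (10, 25), (18, 15), (18, 22), (18, 25)}

{(10, 15), (10, 22), (10, 25), (18, 15), (18, 22), (18, 25)}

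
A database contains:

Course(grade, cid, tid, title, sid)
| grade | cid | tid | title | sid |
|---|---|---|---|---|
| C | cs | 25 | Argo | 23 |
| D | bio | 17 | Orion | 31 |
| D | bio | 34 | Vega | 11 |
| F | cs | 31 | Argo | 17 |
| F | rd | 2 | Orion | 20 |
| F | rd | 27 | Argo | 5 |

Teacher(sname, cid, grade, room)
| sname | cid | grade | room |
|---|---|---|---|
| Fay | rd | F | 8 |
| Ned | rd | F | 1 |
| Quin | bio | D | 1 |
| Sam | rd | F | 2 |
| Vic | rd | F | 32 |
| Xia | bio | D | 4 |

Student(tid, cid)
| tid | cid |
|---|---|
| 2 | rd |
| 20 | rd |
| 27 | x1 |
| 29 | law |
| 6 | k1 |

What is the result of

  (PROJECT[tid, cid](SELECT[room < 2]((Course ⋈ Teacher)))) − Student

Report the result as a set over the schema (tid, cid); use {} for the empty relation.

{(17, bio), (27, rd), (34, bio)}

Joining Course and Teacher on grade, cid yields {(D, bio, 17, Orion, 31, Quin, 1), (D, bio, 17, Orion, 31, Xia, 4), (D, bio, 34, Vega, 11, Quin, 1), (D, bio, 34, Vega, 11, Xia, 4), (F, rd, 2, Orion, 20, Fay, 8), (F, rd, 2, Orion, 20, Ned, 1), (F, rd, 2, Orion, 20, Sam, 2), (F, rd, 2, Orion, 20, Vic, 32), (F, rd, 27, Argo, 5, Fay, 8), (F, rd, 27, Argo, 5, Ned, 1), (F, rd, 27, Argo, 5, Sam, 2), (F, rd, 27, Argo, 5, Vic, 32)}.
Selection room < 2: {(D, bio, 17, Orion, 31, Quin, 1), (D, bio, 34, Vega, 11, Quin, 1), (F, rd, 2, Orion, 20, Ned, 1), (F, rd, 27, Argo, 5, Ned, 1)}
π[tid, cid]: project onto (tid, cid) → {(17, bio), (2, rd), (27, rd), (34, bio)}
Taking the difference: {(17, bio), (27, rd), (34, bio)}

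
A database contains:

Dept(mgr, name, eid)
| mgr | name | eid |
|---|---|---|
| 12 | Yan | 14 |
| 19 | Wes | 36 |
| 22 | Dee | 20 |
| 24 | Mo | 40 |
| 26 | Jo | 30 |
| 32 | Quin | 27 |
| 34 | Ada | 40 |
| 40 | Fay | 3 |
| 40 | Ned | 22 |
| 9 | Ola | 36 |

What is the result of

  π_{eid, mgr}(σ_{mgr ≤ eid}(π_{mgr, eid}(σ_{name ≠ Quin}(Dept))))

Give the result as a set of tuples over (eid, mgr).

{(14, 12), (30, 26), (36, 19), (36, 9), (40, 24), (40, 34)}

Filtering on name ≠ Quin leaves {(12, Yan, 14), (19, Wes, 36), (22, Dee, 20), (24, Mo, 40), (26, Jo, 30), (34, Ada, 40), (40, Fay, 3), (40, Ned, 22), (9, Ola, 36)}.
π[mgr, eid]: project onto (mgr, eid) → {(12, 14), (19, 36), (22, 20), (24, 40), (26, 30), (34, 40), (40, 22), (40, 3), (9, 36)}
Filtering on mgr ≤ eid leaves {(12, 14), (19, 36), (24, 40), (26, 30), (34, 40), (9, 36)}.
π[eid, mgr]: project onto (eid, mgr) → {(14, 12), (30, 26), (36, 19), (36, 9), (40, 24), (40, 34)}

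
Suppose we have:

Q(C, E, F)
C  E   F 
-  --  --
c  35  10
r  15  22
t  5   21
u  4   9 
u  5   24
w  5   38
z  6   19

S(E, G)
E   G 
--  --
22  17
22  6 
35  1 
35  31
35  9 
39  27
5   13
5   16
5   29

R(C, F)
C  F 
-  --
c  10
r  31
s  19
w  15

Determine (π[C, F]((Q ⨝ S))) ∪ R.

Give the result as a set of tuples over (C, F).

Natural join on E: {(c, 35, 10, 1), (c, 35, 10, 31), (c, 35, 10, 9), (t, 5, 21, 13), (t, 5, 21, 16), (t, 5, 21, 29), (u, 5, 24, 13), (u, 5, 24, 16), (u, 5, 24, 29), (w, 5, 38, 13), (w, 5, 38, 16), (w, 5, 38, 29)}
π_{C, F} gives {(c, 10), (t, 21), (u, 24), (w, 38)} (8 duplicate(s) eliminated).
Taking the union: {(c, 10), (r, 31), (s, 19), (t, 21), (u, 24), (w, 15), (w, 38)}

{(c, 10), (r, 31), (s, 19), (t, 21), (u, 24), (w, 15), (w, 38)}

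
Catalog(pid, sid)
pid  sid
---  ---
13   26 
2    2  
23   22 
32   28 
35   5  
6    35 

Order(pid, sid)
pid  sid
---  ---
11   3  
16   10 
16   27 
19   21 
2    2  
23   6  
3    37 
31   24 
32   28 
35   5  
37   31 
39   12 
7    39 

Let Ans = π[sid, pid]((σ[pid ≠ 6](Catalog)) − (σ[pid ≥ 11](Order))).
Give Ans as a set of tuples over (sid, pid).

Apply σ_{pid ≠ 6}; surviving tuples: {(13, 26), (2, 2), (23, 22), (32, 28), (35, 5)}
Apply σ_{pid ≥ 11}; surviving tuples: {(11, 3), (16, 10), (16, 27), (19, 21), (23, 6), (31, 24), (32, 28), (35, 5), (37, 31), (39, 12)}
Set difference of the two operands is {(13, 26), (2, 2), (23, 22)}.
π[sid, pid]: project onto (sid, pid) → {(2, 2), (22, 23), (26, 13)}

{(2, 2), (22, 23), (26, 13)}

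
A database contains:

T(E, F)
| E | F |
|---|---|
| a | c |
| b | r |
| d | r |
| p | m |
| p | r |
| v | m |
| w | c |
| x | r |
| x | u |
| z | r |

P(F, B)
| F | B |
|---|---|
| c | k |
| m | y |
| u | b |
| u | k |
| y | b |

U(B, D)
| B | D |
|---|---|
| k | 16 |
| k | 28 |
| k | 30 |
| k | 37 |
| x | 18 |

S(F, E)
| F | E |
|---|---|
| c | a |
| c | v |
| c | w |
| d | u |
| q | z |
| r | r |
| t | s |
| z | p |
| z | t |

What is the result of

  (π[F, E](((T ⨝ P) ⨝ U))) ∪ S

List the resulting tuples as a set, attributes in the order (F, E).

Natural join on F: {(a, c, k), (p, m, y), (v, m, y), (w, c, k), (x, u, b), (x, u, k)}
Natural join on B: {(a, c, k, 16), (a, c, k, 28), (a, c, k, 30), (a, c, k, 37), (w, c, k, 16), (w, c, k, 28), (w, c, k, 30), (w, c, k, 37), (x, u, k, 16), (x, u, k, 28), (x, u, k, 30), (x, u, k, 37)}
π_{F, E} gives {(c, a), (c, w), (u, x)} (9 duplicate(s) eliminated).
Taking the union: {(c, a), (c, v), (c, w), (d, u), (q, z), (r, r), (t, s), (u, x), (z, p), (z, t)}

{(c, a), (c, v), (c, w), (d, u), (q, z), (r, r), (t, s), (u, x), (z, p), (z, t)}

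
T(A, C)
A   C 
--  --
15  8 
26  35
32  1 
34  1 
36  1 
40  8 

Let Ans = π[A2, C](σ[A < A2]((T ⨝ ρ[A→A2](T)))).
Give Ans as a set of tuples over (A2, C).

{(34, 1), (36, 1), (40, 8)}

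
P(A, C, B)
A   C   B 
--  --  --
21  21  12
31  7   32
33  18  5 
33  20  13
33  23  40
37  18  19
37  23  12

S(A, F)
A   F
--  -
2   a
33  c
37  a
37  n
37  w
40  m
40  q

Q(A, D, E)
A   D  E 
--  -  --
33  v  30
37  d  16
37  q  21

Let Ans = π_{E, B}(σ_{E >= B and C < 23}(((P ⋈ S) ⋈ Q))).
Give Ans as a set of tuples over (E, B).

Joining P and S on A yields {(33, 18, 5, c), (33, 20, 13, c), (33, 23, 40, c), (37, 18, 19, a), (37, 18, 19, n), (37, 18, 19, w), (37, 23, 12, a), (37, 23, 12, n), (37, 23, 12, w)}.
Joining (P ⋈ S) and Q on A yields {(33, 18, 5, c, v, 30), (33, 20, 13, c, v, 30), (33, 23, 40, c, v, 30), (37, 18, 19, a, d, 16), (37, 18, 19, a, q, 21), (37, 18, 19, n, d, 16), (37, 18, 19, n, q, 21), (37, 18, 19, w, d, 16), (37, 18, 19, w, q, 21), (37, 23, 12, a, d, 16), (37, 23, 12, a, q, 21), (37, 23, 12, n, d, 16), (37, 23, 12, n, q, 21), (37, 23, 12, w, d, 16), (37, 23, 12, w, q, 21)}.
Apply σ_{E >= B and C < 23}; surviving tuples: {(33, 18, 5, c, v, 30), (33, 20, 13, c, v, 30), (37, 18, 19, a, q, 21), (37, 18, 19, n, q, 21), (37, 18, 19, w, q, 21)}
Keep only column(s) E, B (2 duplicate(s) eliminated): {(21, 19), (30, 13), (30, 5)}

{(21, 19), (30, 13), (30, 5)}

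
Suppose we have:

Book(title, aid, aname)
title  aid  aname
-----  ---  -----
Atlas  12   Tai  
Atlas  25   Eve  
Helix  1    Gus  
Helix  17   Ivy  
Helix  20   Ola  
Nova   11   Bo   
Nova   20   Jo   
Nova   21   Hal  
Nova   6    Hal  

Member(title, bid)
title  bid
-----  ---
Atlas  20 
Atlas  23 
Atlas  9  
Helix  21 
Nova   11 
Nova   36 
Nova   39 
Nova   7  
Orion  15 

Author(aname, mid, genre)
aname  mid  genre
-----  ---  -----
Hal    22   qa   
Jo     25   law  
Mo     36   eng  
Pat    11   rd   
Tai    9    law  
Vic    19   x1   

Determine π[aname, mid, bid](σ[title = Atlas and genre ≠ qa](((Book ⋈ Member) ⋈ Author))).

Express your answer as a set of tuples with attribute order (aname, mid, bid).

{(Tai, 9, 20), (Tai, 9, 23), (Tai, 9, 9)}

Joining Book and Member on title yields {(Atlas, 12, Tai, 20), (Atlas, 12, Tai, 23), (Atlas, 12, Tai, 9), (Atlas, 25, Eve, 20), (Atlas, 25, Eve, 23), (Atlas, 25, Eve, 9), (Helix, 1, Gus, 21), (Helix, 17, Ivy, 21), (Helix, 20, Ola, 21), (Nova, 11, Bo, 11), (Nova, 11, Bo, 36), (Nova, 11, Bo, 39), (Nova, 11, Bo, 7), (Nova, 20, Jo, 11), (Nova, 20, Jo, 36), (Nova, 20, Jo, 39), (Nova, 20, Jo, 7), (Nova, 21, Hal, 11), (Nova, 21, Hal, 36), (Nova, 21, Hal, 39), (Nova, 21, Hal, 7), (Nova, 6, Hal, 11), (Nova, 6, Hal, 36), (Nova, 6, Hal, 39), (Nova, 6, Hal, 7)}.
Joining (Book ⋈ Member) and Author on aname yields {(Atlas, 12, Tai, 20, 9, law), (Atlas, 12, Tai, 23, 9, law), (Atlas, 12, Tai, 9, 9, law), (Nova, 20, Jo, 11, 25, law), (Nova, 20, Jo, 36, 25, law), (Nova, 20, Jo, 39, 25, law), (Nova, 20, Jo, 7, 25, law), (Nova, 21, Hal, 11, 22, qa), (Nova, 21, Hal, 36, 22, qa), (Nova, 21, Hal, 39, 22, qa), (Nova, 21, Hal, 7, 22, qa), (Nova, 6, Hal, 11, 22, qa), (Nova, 6, Hal, 36, 22, qa), (Nova, 6, Hal, 39, 22, qa), (Nova, 6, Hal, 7, 22, qa)}.
Selection title = Atlas and genre ≠ qa: {(Atlas, 12, Tai, 20, 9, law), (Atlas, 12, Tai, 23, 9, law), (Atlas, 12, Tai, 9, 9, law)}
Projecting to aname, mid, bid: {(Tai, 9, 20), (Tai, 9, 23), (Tai, 9, 9)}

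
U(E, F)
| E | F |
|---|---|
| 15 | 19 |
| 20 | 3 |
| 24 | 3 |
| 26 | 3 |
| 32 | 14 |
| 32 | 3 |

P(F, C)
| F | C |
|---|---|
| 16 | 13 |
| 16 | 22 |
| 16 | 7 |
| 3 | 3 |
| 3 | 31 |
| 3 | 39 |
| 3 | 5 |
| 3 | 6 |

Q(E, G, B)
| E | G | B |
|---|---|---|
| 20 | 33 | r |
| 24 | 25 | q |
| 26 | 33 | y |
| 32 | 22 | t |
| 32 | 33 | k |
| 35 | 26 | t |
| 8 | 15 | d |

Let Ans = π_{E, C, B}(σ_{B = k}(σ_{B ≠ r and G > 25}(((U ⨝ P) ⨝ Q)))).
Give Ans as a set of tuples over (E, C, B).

{(32, 3, k), (32, 31, k), (32, 39, k), (32, 5, k), (32, 6, k)}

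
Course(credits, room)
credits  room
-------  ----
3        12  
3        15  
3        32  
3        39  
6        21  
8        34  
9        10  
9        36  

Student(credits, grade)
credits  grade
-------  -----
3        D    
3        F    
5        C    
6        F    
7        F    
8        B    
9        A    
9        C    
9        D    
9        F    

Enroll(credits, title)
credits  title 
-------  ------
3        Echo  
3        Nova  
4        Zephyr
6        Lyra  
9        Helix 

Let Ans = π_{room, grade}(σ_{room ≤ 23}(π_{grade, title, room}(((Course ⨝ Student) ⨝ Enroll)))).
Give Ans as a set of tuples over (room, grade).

{(10, A), (10, C), (10, D), (10, F), (12, D), (12, F), (15, D), (15, F), (21, F)}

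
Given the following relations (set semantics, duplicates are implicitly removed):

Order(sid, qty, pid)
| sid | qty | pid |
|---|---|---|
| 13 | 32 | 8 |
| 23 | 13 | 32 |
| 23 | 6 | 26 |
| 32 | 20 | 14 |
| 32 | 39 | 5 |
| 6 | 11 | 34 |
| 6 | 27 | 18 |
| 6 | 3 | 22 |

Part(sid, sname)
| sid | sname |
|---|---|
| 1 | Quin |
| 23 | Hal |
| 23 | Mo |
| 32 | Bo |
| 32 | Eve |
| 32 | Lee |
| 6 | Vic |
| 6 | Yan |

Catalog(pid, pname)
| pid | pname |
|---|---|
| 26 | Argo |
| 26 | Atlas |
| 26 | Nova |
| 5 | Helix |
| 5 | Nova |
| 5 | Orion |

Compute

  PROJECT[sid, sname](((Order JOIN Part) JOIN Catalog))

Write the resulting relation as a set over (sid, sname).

{(23, Hal), (23, Mo), (32, Bo), (32, Eve), (32, Lee)}

Natural join on sid: {(23, 13, 32, Hal), (23, 13, 32, Mo), (23, 6, 26, Hal), (23, 6, 26, Mo), (32, 20, 14, Bo), (32, 20, 14, Eve), (32, 20, 14, Lee), (32, 39, 5, Bo), (32, 39, 5, Eve), (32, 39, 5, Lee), (6, 11, 34, Vic), (6, 11, 34, Yan), (6, 27, 18, Vic), (6, 27, 18, Yan), (6, 3, 22, Vic), (6, 3, 22, Yan)}
Natural join on pid: {(23, 6, 26, Hal, Argo), (23, 6, 26, Hal, Atlas), (23, 6, 26, Hal, Nova), (23, 6, 26, Mo, Argo), (23, 6, 26, Mo, Atlas), (23, 6, 26, Mo, Nova), (32, 39, 5, Bo, Helix), (32, 39, 5, Bo, Nova), (32, 39, 5, Bo, Orion), (32, 39, 5, Eve, Helix), (32, 39, 5, Eve, Nova), (32, 39, 5, Eve, Orion), (32, 39, 5, Lee, Helix), (32, 39, 5, Lee, Nova), (32, 39, 5, Lee, Orion)}
π[sid, sname]: project onto (sid, sname) (10 duplicate(s) eliminated) → {(23, Hal), (23, Mo), (32, Bo), (32, Eve), (32, Lee)}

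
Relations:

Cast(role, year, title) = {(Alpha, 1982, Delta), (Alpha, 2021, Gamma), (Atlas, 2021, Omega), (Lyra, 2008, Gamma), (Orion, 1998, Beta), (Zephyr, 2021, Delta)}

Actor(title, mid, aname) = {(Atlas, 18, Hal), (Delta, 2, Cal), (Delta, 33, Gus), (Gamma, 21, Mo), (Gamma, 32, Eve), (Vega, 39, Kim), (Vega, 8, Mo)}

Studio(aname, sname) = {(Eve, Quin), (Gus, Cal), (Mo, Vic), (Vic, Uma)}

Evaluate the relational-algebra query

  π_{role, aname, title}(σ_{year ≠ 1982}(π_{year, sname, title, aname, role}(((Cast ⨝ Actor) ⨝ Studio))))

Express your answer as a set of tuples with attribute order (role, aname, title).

{(Alpha, Eve, Gamma), (Alpha, Mo, Gamma), (Lyra, Eve, Gamma), (Lyra, Mo, Gamma), (Zephyr, Gus, Delta)}

Natural join on title: {(Alpha, 1982, Delta, 2, Cal), (Alpha, 1982, Delta, 33, Gus), (Alpha, 2021, Gamma, 21, Mo), (Alpha, 2021, Gamma, 32, Eve), (Lyra, 2008, Gamma, 21, Mo), (Lyra, 2008, Gamma, 32, Eve), (Zephyr, 2021, Delta, 2, Cal), (Zephyr, 2021, Delta, 33, Gus)}
Natural join on aname: {(Alpha, 1982, Delta, 33, Gus, Cal), (Alpha, 2021, Gamma, 21, Mo, Vic), (Alpha, 2021, Gamma, 32, Eve, Quin), (Lyra, 2008, Gamma, 21, Mo, Vic), (Lyra, 2008, Gamma, 32, Eve, Quin), (Zephyr, 2021, Delta, 33, Gus, Cal)}
π_{year, sname, title, aname, role} gives {(1982, Cal, Delta, Gus, Alpha), (2008, Quin, Gamma, Eve, Lyra), (2008, Vic, Gamma, Mo, Lyra), (2021, Cal, Delta, Gus, Zephyr), (2021, Quin, Gamma, Eve, Alpha), (2021, Vic, Gamma, Mo, Alpha)}.
σ[year ≠ 1982]: keep tuples satisfying year ≠ 1982 → {(2008, Quin, Gamma, Eve, Lyra), (2008, Vic, Gamma, Mo, Lyra), (2021, Cal, Delta, Gus, Zephyr), (2021, Quin, Gamma, Eve, Alpha), (2021, Vic, Gamma, Mo, Alpha)}
π_{role, aname, title} gives {(Alpha, Eve, Gamma), (Alpha, Mo, Gamma), (Lyra, Eve, Gamma), (Lyra, Mo, Gamma), (Zephyr, Gus, Delta)}.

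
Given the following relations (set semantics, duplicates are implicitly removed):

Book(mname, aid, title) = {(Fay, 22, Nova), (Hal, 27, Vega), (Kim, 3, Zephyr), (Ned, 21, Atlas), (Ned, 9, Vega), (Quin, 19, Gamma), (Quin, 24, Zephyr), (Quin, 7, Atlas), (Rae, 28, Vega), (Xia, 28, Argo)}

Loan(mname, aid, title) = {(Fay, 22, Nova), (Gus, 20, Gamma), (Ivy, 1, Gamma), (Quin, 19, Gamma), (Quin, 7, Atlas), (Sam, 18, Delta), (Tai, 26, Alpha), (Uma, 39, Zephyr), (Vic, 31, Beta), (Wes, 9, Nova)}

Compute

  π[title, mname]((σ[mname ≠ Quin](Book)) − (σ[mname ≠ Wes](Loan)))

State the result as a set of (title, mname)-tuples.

Apply σ_{mname ≠ Quin}; surviving tuples: {(Fay, 22, Nova), (Hal, 27, Vega), (Kim, 3, Zephyr), (Ned, 21, Atlas), (Ned, 9, Vega), (Rae, 28, Vega), (Xia, 28, Argo)}
Apply σ_{mname ≠ Wes}; surviving tuples: {(Fay, 22, Nova), (Gus, 20, Gamma), (Ivy, 1, Gamma), (Quin, 19, Gamma), (Quin, 7, Atlas), (Sam, 18, Delta), (Tai, 26, Alpha), (Uma, 39, Zephyr), (Vic, 31, Beta)}
Set difference of the two operands is {(Hal, 27, Vega), (Kim, 3, Zephyr), (Ned, 21, Atlas), (Ned, 9, Vega), (Rae, 28, Vega), (Xia, 28, Argo)}.
π_{title, mname} gives {(Argo, Xia), (Atlas, Ned), (Vega, Hal), (Vega, Ned), (Vega, Rae), (Zephyr, Kim)}.

{(Argo, Xia), (Atlas, Ned), (Vega, Hal), (Vega, Ned), (Vega, Rae), (Zephyr, Kim)}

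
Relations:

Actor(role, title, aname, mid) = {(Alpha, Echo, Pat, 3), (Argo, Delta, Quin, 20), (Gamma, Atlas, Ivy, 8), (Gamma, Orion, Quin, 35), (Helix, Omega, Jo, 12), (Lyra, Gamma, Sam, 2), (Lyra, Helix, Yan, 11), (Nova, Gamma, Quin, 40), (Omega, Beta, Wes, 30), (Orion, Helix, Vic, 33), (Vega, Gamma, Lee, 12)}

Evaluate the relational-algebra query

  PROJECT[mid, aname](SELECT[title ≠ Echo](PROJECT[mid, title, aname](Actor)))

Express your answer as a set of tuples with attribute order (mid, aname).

{(11, Yan), (12, Jo), (12, Lee), (2, Sam), (20, Quin), (30, Wes), (33, Vic), (35, Quin), (40, Quin), (8, Ivy)}

π[mid, title, aname]: project onto (mid, title, aname) → {(11, Helix, Yan), (12, Gamma, Lee), (12, Omega, Jo), (2, Gamma, Sam), (20, Delta, Quin), (3, Echo, Pat), (30, Beta, Wes), (33, Helix, Vic), (35, Orion, Quin), (40, Gamma, Quin), (8, Atlas, Ivy)}
Filtering on title ≠ Echo leaves {(11, Helix, Yan), (12, Gamma, Lee), (12, Omega, Jo), (2, Gamma, Sam), (20, Delta, Quin), (30, Beta, Wes), (33, Helix, Vic), (35, Orion, Quin), (40, Gamma, Quin), (8, Atlas, Ivy)}.
π[mid, aname]: project onto (mid, aname) → {(11, Yan), (12, Jo), (12, Lee), (2, Sam), (20, Quin), (30, Wes), (33, Vic), (35, Quin), (40, Quin), (8, Ivy)}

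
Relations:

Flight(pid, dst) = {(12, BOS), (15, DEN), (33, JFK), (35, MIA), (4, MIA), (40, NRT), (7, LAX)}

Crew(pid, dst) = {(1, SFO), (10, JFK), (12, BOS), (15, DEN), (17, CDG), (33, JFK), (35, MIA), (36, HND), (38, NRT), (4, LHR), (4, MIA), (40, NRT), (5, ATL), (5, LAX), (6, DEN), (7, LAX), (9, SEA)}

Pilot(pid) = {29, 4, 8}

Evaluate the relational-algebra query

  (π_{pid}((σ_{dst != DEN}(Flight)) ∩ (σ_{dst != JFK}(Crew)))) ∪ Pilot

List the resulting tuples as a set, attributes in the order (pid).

Filtering on dst != DEN leaves {(12, BOS), (33, JFK), (35, MIA), (4, MIA), (40, NRT), (7, LAX)}.
Filtering on dst != JFK leaves {(1, SFO), (12, BOS), (15, DEN), (17, CDG), (35, MIA), (36, HND), (38, NRT), (4, LHR), (4, MIA), (40, NRT), (5, ATL), (5, LAX), (6, DEN), (7, LAX), (9, SEA)}.
Set intersection of the two operands is {(12, BOS), (35, MIA), (4, MIA), (40, NRT), (7, LAX)}.
Keep only column(s) pid: {12, 35, 4, 40, 7}
Set union of the two operands is {12, 29, 35, 4, 40, 7, 8}.

{12, 29, 35, 4, 40, 7, 8}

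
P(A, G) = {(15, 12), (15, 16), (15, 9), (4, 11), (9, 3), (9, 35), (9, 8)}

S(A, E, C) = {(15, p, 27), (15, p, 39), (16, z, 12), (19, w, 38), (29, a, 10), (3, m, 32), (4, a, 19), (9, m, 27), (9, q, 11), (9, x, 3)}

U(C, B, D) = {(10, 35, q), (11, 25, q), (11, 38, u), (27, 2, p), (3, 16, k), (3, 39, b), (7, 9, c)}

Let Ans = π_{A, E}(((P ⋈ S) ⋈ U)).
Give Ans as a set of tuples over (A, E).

P ⋈ S (natural join on A): {(15, 12, p, 27), (15, 12, p, 39), (15, 16, p, 27), (15, 16, p, 39), (15, 9, p, 27), (15, 9, p, 39), (4, 11, a, 19), (9, 3, m, 27), (9, 3, q, 11), (9, 3, x, 3), (9, 35, m, 27), (9, 35, q, 11), (9, 35, x, 3), (9, 8, m, 27), (9, 8, q, 11), (9, 8, x, 3)}
(P ⋈ S) ⋈ U (natural join on C): {(15, 12, p, 27, 2, p), (15, 16, p, 27, 2, p), (15, 9, p, 27, 2, p), (9, 3, m, 27, 2, p), (9, 3, q, 11, 25, q), (9, 3, q, 11, 38, u), (9, 3, x, 3, 16, k), (9, 3, x, 3, 39, b), (9, 35, m, 27, 2, p), (9, 35, q, 11, 25, q), (9, 35, q, 11, 38, u), (9, 35, x, 3, 16, k), (9, 35, x, 3, 39, b), (9, 8, m, 27, 2, p), (9, 8, q, 11, 25, q), (9, 8, q, 11, 38, u), (9, 8, x, 3, 16, k), (9, 8, x, 3, 39, b)}
π_{A, E} gives {(15, p), (9, m), (9, q), (9, x)} (14 duplicate(s) eliminated).

{(15, p), (9, m), (9, q), (9, x)}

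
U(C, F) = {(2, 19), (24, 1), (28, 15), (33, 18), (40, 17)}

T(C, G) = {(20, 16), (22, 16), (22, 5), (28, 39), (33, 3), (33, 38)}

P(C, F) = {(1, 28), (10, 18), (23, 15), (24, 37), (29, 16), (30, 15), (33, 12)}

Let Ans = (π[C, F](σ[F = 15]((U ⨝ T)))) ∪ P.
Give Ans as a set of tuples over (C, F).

{(1, 28), (10, 18), (23, 15), (24, 37), (28, 15), (29, 16), (30, 15), (33, 12)}

U ⋈ T (natural join on C): {(28, 15, 39), (33, 18, 3), (33, 18, 38)}
Apply σ_{F = 15}; surviving tuples: {(28, 15, 39)}
π_{C, F} gives {(28, 15)}.
Taking the union: {(1, 28), (10, 18), (23, 15), (24, 37), (28, 15), (29, 16), (30, 15), (33, 12)}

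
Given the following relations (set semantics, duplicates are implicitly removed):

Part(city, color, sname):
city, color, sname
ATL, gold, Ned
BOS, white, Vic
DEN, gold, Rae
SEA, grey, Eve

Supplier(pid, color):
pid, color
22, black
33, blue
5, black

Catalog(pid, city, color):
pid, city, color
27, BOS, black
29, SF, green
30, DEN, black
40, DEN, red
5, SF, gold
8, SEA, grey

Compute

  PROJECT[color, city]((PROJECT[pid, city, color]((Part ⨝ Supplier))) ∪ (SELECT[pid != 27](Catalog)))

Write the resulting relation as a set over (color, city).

Part ⋈ Supplier (natural join on color): {}
π_{pid, city, color} gives {}.
σ[pid != 27]: keep tuples satisfying pid != 27 → {(29, SF, green), (30, DEN, black), (40, DEN, red), (5, SF, gold), (8, SEA, grey)}
Union: {} with {(29, SF, green), (30, DEN, black), (40, DEN, red), (5, SF, gold), (8, SEA, grey)} → {(29, SF, green), (30, DEN, black), (40, DEN, red), (5, SF, gold), (8, SEA, grey)}
π_{color, city} gives {(black, DEN), (gold, SF), (green, SF), (grey, SEA), (red, DEN)}.

{(black, DEN), (gold, SF), (green, SF), (grey, SEA), (red, DEN)}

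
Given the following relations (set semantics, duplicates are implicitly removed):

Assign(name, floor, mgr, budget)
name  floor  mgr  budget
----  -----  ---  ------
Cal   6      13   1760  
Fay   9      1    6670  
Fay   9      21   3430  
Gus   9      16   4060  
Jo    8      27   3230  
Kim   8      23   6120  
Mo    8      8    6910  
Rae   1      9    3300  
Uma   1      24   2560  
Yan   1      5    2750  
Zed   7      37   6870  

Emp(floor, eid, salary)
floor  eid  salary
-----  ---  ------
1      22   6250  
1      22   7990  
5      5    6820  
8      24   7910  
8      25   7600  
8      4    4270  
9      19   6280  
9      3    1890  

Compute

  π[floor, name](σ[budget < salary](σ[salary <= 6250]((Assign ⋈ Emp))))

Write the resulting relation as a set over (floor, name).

{(1, Rae), (1, Uma), (1, Yan), (8, Jo)}

Natural join on floor: {(Fay, 9, 1, 6670, 19, 6280), (Fay, 9, 1, 6670, 3, 1890), (Fay, 9, 21, 3430, 19, 6280), (Fay, 9, 21, 3430, 3, 1890), (Gus, 9, 16, 4060, 19, 6280), (Gus, 9, 16, 4060, 3, 1890), (Jo, 8, 27, 3230, 24, 7910), (Jo, 8, 27, 3230, 25, 7600), (Jo, 8, 27, 3230, 4, 4270), (Kim, 8, 23, 6120, 24, 7910), (Kim, 8, 23, 6120, 25, 7600), (Kim, 8, 23, 6120, 4, 4270), (Mo, 8, 8, 6910, 24, 7910), (Mo, 8, 8, 6910, 25, 7600), (Mo, 8, 8, 6910, 4, 4270), (Rae, 1, 9, 3300, 22, 6250), (Rae, 1, 9, 3300, 22, 7990), (Uma, 1, 24, 2560, 22, 6250), (Uma, 1, 24, 2560, 22, 7990), (Yan, 1, 5, 2750, 22, 6250), (Yan, 1, 5, 2750, 22, 7990)}
Apply σ_{salary <= 6250}; surviving tuples: {(Fay, 9, 1, 6670, 3, 1890), (Fay, 9, 21, 3430, 3, 1890), (Gus, 9, 16, 4060, 3, 1890), (Jo, 8, 27, 3230, 4, 4270), (Kim, 8, 23, 6120, 4, 4270), (Mo, 8, 8, 6910, 4, 4270), (Rae, 1, 9, 3300, 22, 6250), (Uma, 1, 24, 2560, 22, 6250), (Yan, 1, 5, 2750, 22, 6250)}
Apply σ_{budget < salary}; surviving tuples: {(Jo, 8, 27, 3230, 4, 4270), (Rae, 1, 9, 3300, 22, 6250), (Uma, 1, 24, 2560, 22, 6250), (Yan, 1, 5, 2750, 22, 6250)}
Projecting to floor, name: {(1, Rae), (1, Uma), (1, Yan), (8, Jo)}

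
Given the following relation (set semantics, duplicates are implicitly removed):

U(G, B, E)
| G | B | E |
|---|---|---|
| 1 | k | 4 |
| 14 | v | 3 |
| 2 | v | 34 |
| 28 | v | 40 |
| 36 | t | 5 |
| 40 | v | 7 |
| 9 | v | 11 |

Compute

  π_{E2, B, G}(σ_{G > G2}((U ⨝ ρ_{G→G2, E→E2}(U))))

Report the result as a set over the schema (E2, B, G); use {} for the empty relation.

ρ[G→G2, E→E2]: schema becomes (G2, B, E2); tuples unchanged.
Natural join on B: {(1, k, 4, 1, 4), (14, v, 3, 14, 3), (14, v, 3, 2, 34), (14, v, 3, 28, 40), (14, v, 3, 40, 7), (14, v, 3, 9, 11), (2, v, 34, 14, 3), (2, v, 34, 2, 34), (2, v, 34, 28, 40), (2, v, 34, 40, 7), (2, v, 34, 9, 11), (28, v, 40, 14, 3), (28, v, 40, 2, 34), (28, v, 40, 28, 40), (28, v, 40, 40, 7), (28, v, 40, 9, 11), (36, t, 5, 36, 5), (40, v, 7, 14, 3), (40, v, 7, 2, 34), (40, v, 7, 28, 40), (40, v, 7, 40, 7), (40, v, 7, 9, 11), (9, v, 11, 14, 3), (9, v, 11, 2, 34), (9, v, 11, 28, 40), (9, v, 11, 40, 7), (9, v, 11, 9, 11)}
Selection G > G2: {(14, v, 3, 2, 34), (14, v, 3, 9, 11), (28, v, 40, 14, 3), (28, v, 40, 2, 34), (28, v, 40, 9, 11), (40, v, 7, 14, 3), (40, v, 7, 2, 34), (40, v, 7, 28, 40), (40, v, 7, 9, 11), (9, v, 11, 2, 34)}
Keep only column(s) E2, B, G: {(11, v, 14), (11, v, 28), (11, v, 40), (3, v, 28), (3, v, 40), (34, v, 14), (34, v, 28), (34, v, 40), (34, v, 9), (40, v, 40)}

{(11, v, 14), (11, v, 28), (11, v, 40), (3, v, 28), (3, v, 40), (34, v, 14), (34, v, 28), (34, v, 40), (34, v, 9), (40, v, 40)}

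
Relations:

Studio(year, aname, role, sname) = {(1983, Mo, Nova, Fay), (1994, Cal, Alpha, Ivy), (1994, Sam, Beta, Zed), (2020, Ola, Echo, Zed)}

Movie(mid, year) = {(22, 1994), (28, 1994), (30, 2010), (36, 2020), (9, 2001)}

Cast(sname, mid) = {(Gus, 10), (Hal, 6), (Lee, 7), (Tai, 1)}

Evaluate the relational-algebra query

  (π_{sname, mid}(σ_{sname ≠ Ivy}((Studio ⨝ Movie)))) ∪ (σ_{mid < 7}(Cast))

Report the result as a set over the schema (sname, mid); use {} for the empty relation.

{(Hal, 6), (Tai, 1), (Zed, 22), (Zed, 28), (Zed, 36)}

Studio ⋈ Movie (natural join on year): {(1994, Cal, Alpha, Ivy, 22), (1994, Cal, Alpha, Ivy, 28), (1994, Sam, Beta, Zed, 22), (1994, Sam, Beta, Zed, 28), (2020, Ola, Echo, Zed, 36)}
Apply σ_{sname ≠ Ivy}; surviving tuples: {(1994, Sam, Beta, Zed, 22), (1994, Sam, Beta, Zed, 28), (2020, Ola, Echo, Zed, 36)}
π_{sname, mid} gives {(Zed, 22), (Zed, 28), (Zed, 36)}.
Apply σ_{mid < 7}; surviving tuples: {(Hal, 6), (Tai, 1)}
Set union of the two operands is {(Hal, 6), (Tai, 1), (Zed, 22), (Zed, 28), (Zed, 36)}.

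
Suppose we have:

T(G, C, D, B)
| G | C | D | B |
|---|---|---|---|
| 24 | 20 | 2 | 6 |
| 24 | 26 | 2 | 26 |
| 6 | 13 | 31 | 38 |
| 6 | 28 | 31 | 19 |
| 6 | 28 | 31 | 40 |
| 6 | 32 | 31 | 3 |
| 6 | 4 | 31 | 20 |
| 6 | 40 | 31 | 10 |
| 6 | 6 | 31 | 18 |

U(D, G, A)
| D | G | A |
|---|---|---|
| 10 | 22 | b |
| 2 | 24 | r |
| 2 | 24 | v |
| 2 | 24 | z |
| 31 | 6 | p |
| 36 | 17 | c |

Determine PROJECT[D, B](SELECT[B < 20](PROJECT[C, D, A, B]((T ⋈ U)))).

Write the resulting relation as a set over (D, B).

T ⋈ U (natural join on G, D): {(24, 20, 2, 6, r), (24, 20, 2, 6, v), (24, 20, 2, 6, z), (24, 26, 2, 26, r), (24, 26, 2, 26, v), (24, 26, 2, 26, z), (6, 13, 31, 38, p), (6, 28, 31, 19, p), (6, 28, 31, 40, p), (6, 32, 31, 3, p), (6, 4, 31, 20, p), (6, 40, 31, 10, p), (6, 6, 31, 18, p)}
Keep only column(s) C, D, A, B: {(13, 31, p, 38), (20, 2, r, 6), (20, 2, v, 6), (20, 2, z, 6), (26, 2, r, 26), (26, 2, v, 26), (26, 2, z, 26), (28, 31, p, 19), (28, 31, p, 40), (32, 31, p, 3), (4, 31, p, 20), (40, 31, p, 10), (6, 31, p, 18)}
Filtering on B < 20 leaves {(20, 2, r, 6), (20, 2, v, 6), (20, 2, z, 6), (28, 31, p, 19), (32, 31, p, 3), (40, 31, p, 10), (6, 31, p, 18)}.
Keep only column(s) D, B (2 duplicate(s) eliminated): {(2, 6), (31, 10), (31, 18), (31, 19), (31, 3)}

{(2, 6), (31, 10), (31, 18), (31, 19), (31, 3)}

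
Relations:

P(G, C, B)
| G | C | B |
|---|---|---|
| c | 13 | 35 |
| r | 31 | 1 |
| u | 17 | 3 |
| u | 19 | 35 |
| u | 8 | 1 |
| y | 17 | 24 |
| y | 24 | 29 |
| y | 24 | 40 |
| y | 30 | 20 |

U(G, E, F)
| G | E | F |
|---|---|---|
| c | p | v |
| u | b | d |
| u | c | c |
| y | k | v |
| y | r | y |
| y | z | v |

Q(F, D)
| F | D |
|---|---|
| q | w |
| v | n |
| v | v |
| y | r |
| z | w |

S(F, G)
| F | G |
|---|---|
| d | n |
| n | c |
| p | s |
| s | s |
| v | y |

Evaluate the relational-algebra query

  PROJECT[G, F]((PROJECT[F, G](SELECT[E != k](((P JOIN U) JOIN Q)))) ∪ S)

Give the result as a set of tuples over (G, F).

{(c, n), (c, v), (n, d), (s, p), (s, s), (y, v), (y, y)}

Joining P and U on G yields {(c, 13, 35, p, v), (u, 17, 3, b, d), (u, 17, 3, c, c), (u, 19, 35, b, d), (u, 19, 35, c, c), (u, 8, 1, b, d), (u, 8, 1, c, c), (y, 17, 24, k, v), (y, 17, 24, r, y), (y, 17, 24, z, v), (y, 24, 29, k, v), (y, 24, 29, r, y), (y, 24, 29, z, v), (y, 24, 40, k, v), (y, 24, 40, r, y), (y, 24, 40, z, v), (y, 30, 20, k, v), (y, 30, 20, r, y), (y, 30, 20, z, v)}.
Joining (P JOIN U) and Q on F yields {(c, 13, 35, p, v, n), (c, 13, 35, p, v, v), (y, 17, 24, k, v, n), (y, 17, 24, k, v, v), (y, 17, 24, r, y, r), (y, 17, 24, z, v, n), (y, 17, 24, z, v, v), (y, 24, 29, k, v, n), (y, 24, 29, k, v, v), (y, 24, 29, r, y, r), (y, 24, 29, z, v, n), (y, 24, 29, z, v, v), (y, 24, 40, k, v, n), (y, 24, 40, k, v, v), (y, 24, 40, r, y, r), (y, 24, 40, z, v, n), (y, 24, 40, z, v, v), (y, 30, 20, k, v, n), (y, 30, 20, k, v, v), (y, 30, 20, r, y, r), (y, 30, 20, z, v, n), (y, 30, 20, z, v, v)}.
Selection E != k: {(c, 13, 35, p, v, n), (c, 13, 35, p, v, v), (y, 17, 24, r, y, r), (y, 17, 24, z, v, n), (y, 17, 24, z, v, v), (y, 24, 29, r, y, r), (y, 24, 29, z, v, n), (y, 24, 29, z, v, v), (y, 24, 40, r, y, r), (y, 24, 40, z, v, n), (y, 24, 40, z, v, v), (y, 30, 20, r, y, r), (y, 30, 20, z, v, n), (y, 30, 20, z, v, v)}
Keep only column(s) F, G (11 duplicate(s) eliminated): {(v, c), (v, y), (y, y)}
Taking the union: {(d, n), (n, c), (p, s), (s, s), (v, c), (v, y), (y, y)}
Keep only column(s) G, F: {(c, n), (c, v), (n, d), (s, p), (s, s), (y, v), (y, y)}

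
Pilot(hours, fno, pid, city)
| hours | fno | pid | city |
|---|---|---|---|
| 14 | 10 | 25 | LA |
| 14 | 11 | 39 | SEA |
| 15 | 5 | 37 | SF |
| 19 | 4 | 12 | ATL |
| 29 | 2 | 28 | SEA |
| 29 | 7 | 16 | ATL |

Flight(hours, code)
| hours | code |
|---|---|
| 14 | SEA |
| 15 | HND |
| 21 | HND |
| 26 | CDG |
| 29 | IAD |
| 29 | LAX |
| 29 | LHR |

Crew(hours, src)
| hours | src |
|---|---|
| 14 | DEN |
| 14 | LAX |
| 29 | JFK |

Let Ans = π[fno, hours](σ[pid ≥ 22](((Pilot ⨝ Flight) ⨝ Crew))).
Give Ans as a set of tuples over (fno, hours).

Natural join on hours: {(14, 10, 25, LA, SEA), (14, 11, 39, SEA, SEA), (15, 5, 37, SF, HND), (29, 2, 28, SEA, IAD), (29, 2, 28, SEA, LAX), (29, 2, 28, SEA, LHR), (29, 7, 16, ATL, IAD), (29, 7, 16, ATL, LAX), (29, 7, 16, ATL, LHR)}
Natural join on hours: {(14, 10, 25, LA, SEA, DEN), (14, 10, 25, LA, SEA, LAX), (14, 11, 39, SEA, SEA, DEN), (14, 11, 39, SEA, SEA, LAX), (29, 2, 28, SEA, IAD, JFK), (29, 2, 28, SEA, LAX, JFK), (29, 2, 28, SEA, LHR, JFK), (29, 7, 16, ATL, IAD, JFK), (29, 7, 16, ATL, LAX, JFK), (29, 7, 16, ATL, LHR, JFK)}
Selection pid ≥ 22: {(14, 10, 25, LA, SEA, DEN), (14, 10, 25, LA, SEA, LAX), (14, 11, 39, SEA, SEA, DEN), (14, 11, 39, SEA, SEA, LAX), (29, 2, 28, SEA, IAD, JFK), (29, 2, 28, SEA, LAX, JFK), (29, 2, 28, SEA, LHR, JFK)}
π_{fno, hours} gives {(10, 14), (11, 14), (2, 29)} (4 duplicate(s) eliminated).

{(10, 14), (11, 14), (2, 29)}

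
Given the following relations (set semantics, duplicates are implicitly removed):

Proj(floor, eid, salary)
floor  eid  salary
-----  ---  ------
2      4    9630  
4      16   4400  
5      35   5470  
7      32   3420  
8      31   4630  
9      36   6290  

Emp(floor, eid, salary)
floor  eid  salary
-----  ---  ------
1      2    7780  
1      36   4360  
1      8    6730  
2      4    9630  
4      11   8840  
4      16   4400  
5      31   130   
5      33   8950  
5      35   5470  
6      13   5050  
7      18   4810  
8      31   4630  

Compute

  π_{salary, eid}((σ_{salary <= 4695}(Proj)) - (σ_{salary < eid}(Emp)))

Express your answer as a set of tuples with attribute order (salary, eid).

σ[salary <= 4695]: keep tuples satisfying salary <= 4695 → {(4, 16, 4400), (7, 32, 3420), (8, 31, 4630)}
σ[salary < eid]: keep tuples satisfying salary < eid → {}
Set difference of the two operands is {(4, 16, 4400), (7, 32, 3420), (8, 31, 4630)}.
Keep only column(s) salary, eid: {(3420, 32), (4400, 16), (4630, 31)}

{(3420, 32), (4400, 16), (4630, 31)}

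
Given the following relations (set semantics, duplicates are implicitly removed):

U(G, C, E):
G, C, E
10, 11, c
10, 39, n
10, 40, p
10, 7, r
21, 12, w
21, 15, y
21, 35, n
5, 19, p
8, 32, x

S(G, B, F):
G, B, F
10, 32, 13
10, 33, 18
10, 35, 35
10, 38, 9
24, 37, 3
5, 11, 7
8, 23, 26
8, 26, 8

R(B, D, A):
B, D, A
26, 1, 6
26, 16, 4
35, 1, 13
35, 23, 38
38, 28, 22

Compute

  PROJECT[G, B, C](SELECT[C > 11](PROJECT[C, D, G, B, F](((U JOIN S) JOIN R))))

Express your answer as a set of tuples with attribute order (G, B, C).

{(10, 35, 39), (10, 35, 40), (10, 38, 39), (10, 38, 40), (8, 26, 32)}

Natural join on G: {(10, 11, c, 32, 13), (10, 11, c, 33, 18), (10, 11, c, 35, 35), (10, 11, c, 38, 9), (10, 39, n, 32, 13), (10, 39, n, 33, 18), (10, 39, n, 35, 35), (10, 39, n, 38, 9), (10, 40, p, 32, 13), (10, 40, p, 33, 18), (10, 40, p, 35, 35), (10, 40, p, 38, 9), (10, 7, r, 32, 13), (10, 7, r, 33, 18), (10, 7, r, 35, 35), (10, 7, r, 38, 9), (5, 19, p, 11, 7), (8, 32, x, 23, 26), (8, 32, x, 26, 8)}
Natural join on B: {(10, 11, c, 35, 35, 1, 13), (10, 11, c, 35, 35, 23, 38), (10, 11, c, 38, 9, 28, 22), (10, 39, n, 35, 35, 1, 13), (10, 39, n, 35, 35, 23, 38), (10, 39, n, 38, 9, 28, 22), (10, 40, p, 35, 35, 1, 13), (10, 40, p, 35, 35, 23, 38), (10, 40, p, 38, 9, 28, 22), (10, 7, r, 35, 35, 1, 13), (10, 7, r, 35, 35, 23, 38), (10, 7, r, 38, 9, 28, 22), (8, 32, x, 26, 8, 1, 6), (8, 32, x, 26, 8, 16, 4)}
π[C, D, G, B, F]: project onto (C, D, G, B, F) → {(11, 1, 10, 35, 35), (11, 23, 10, 35, 35), (11, 28, 10, 38, 9), (32, 1, 8, 26, 8), (32, 16, 8, 26, 8), (39, 1, 10, 35, 35), (39, 23, 10, 35, 35), (39, 28, 10, 38, 9), (40, 1, 10, 35, 35), (40, 23, 10, 35, 35), (40, 28, 10, 38, 9), (7, 1, 10, 35, 35), (7, 23, 10, 35, 35), (7, 28, 10, 38, 9)}
σ[C > 11]: keep tuples satisfying C > 11 → {(32, 1, 8, 26, 8), (32, 16, 8, 26, 8), (39, 1, 10, 35, 35), (39, 23, 10, 35, 35), (39, 28, 10, 38, 9), (40, 1, 10, 35, 35), (40, 23, 10, 35, 35), (40, 28, 10, 38, 9)}
π[G, B, C]: project onto (G, B, C) (3 duplicate(s) eliminated) → {(10, 35, 39), (10, 35, 40), (10, 38, 39), (10, 38, 40), (8, 26, 32)}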